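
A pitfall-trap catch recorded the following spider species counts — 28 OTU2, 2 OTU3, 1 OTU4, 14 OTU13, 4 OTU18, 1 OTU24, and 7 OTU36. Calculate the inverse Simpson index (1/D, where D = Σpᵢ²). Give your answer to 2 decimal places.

Total N = 28+2+1+14+4+1+7 = 57, so the proportions are 0.49123, 0.03509, 0.01754, 0.24561, 0.07018, 0.01754, 0.12281 (working shown to 5 dp, full precision carried).
D = 0.49123² + 0.03509² + 0.01754² + 0.24561² + 0.07018² + 0.01754² + 0.12281² = 0.24131 + 0.00123 + 0.00031 + 0.06033 + 0.00492 + 0.00031 + 0.01508 = 0.32348.
So 1/D = 3.0913, i.e. 3.09 to 2 decimal places.

3.09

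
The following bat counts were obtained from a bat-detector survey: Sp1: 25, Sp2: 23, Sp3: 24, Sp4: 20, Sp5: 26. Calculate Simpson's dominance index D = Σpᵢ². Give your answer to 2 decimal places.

0.20

Total N = 25+23+24+20+26 = 118, so the proportions are 0.2119, 0.1949, 0.2034, 0.1695, 0.2203 (working shown to 4 dp, full precision carried).
D = 0.2119² + 0.1949² + 0.2034² + 0.1695² + 0.2203² = 0.0449 + 0.0380 + 0.0414 + 0.0287 + 0.0485 = 0.2015.
To 2 decimal places, D = 0.20.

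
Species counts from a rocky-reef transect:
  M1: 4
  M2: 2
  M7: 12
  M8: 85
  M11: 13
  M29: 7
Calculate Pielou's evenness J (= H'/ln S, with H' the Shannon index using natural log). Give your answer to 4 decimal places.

0.5924

Total N = 4+2+12+85+13+7 = 123, so the proportions are 0.03252, 0.01626, 0.097561, 0.691057, 0.105691, 0.056911 (working shown to 6 dp, full precision carried).
H' = −Σ pᵢ ln pᵢ = −((-0.111411) + (-0.066976) + (-0.227051) + (-0.255368) + (-0.237513) + (-0.163121)) = 1.061441.
With S = 6 species, ln S = 1.791759, so J = 1.061441/1.791759 = 0.592402, i.e. 0.5924 to 4 decimal places.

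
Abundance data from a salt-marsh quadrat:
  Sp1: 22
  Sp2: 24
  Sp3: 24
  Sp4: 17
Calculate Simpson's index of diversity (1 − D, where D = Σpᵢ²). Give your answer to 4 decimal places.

Total N = 22+24+24+17 = 87, so the proportions are 0.252874, 0.275862, 0.275862, 0.195402 (working shown to 6 dp, full precision carried).
D = 0.252874² + 0.275862² + 0.275862² + 0.195402² = 0.063945 + 0.076100 + 0.076100 + 0.038182 = 0.254327.
So 1 − D = 0.745673, i.e. 0.7457 to 4 decimal places.

0.7457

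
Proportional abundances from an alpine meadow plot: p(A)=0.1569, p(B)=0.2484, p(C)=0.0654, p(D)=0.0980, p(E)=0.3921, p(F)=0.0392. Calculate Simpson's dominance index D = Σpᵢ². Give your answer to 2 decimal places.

0.26

D = 0.1569² + 0.2484² + 0.0654² + 0.098² + 0.3921² + 0.0392² = 0.0246 + 0.0617 + 0.0043 + 0.0096 + 0.1537 + 0.0015 = 0.2555 (working shown to 4 dp, full precision carried).
To 2 decimal places, D = 0.26.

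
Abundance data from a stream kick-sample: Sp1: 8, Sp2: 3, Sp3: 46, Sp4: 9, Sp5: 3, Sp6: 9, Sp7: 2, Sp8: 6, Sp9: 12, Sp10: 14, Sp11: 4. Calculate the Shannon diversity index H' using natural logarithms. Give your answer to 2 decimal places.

Total N = 8+3+46+9+3+9+2+6+12+14+4 = 116, so the proportions are 0.069, 0.0259, 0.3966, 0.0776, 0.0259, 0.0776, 0.0172, 0.0517, 0.1034, 0.1207, 0.0345 (working shown to 4 dp, full precision carried).
Each pᵢ ln pᵢ term: 0.069×(-2.6741)=-0.1844, 0.0259×(-3.6550)=-0.0945, 0.3966×(-0.9249)=-0.3668, 0.0776×(-2.5564)=-0.1983, 0.0259×(-3.6550)=-0.0945, 0.0776×(-2.5564)=-0.1983, 0.0172×(-4.0604)=-0.0700, 0.0517×(-2.9618)=-0.1532, 0.1034×(-2.2687)=-0.2347, 0.1207×(-2.1145)=-0.2552, 0.0345×(-3.3673)=-0.1161.
Sum = -1.9662, so H' = 1.97.

1.97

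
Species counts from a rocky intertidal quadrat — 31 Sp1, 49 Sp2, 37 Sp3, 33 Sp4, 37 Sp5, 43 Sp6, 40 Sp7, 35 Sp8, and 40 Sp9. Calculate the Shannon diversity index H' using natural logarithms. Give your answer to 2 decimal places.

Total N = 31+49+37+33+37+43+40+35+40 = 345, so the proportions are 0.0899, 0.142, 0.1072, 0.0957, 0.1072, 0.1246, 0.1159, 0.1014, 0.1159 (working shown to 4 dp, full precision carried).
Each pᵢ ln pᵢ term: 0.0899×(-2.4096)=-0.2165, 0.142×(-1.9517)=-0.2772, 0.1072×(-2.2326)=-0.2394, 0.0957×(-2.3470)=-0.2245, 0.1072×(-2.2326)=-0.2394, 0.1246×(-2.0823)=-0.2595, 0.1159×(-2.1547)=-0.2498, 0.1014×(-2.2882)=-0.2321, 0.1159×(-2.1547)=-0.2498.
Sum = -2.1884, so H' = 2.19.

2.19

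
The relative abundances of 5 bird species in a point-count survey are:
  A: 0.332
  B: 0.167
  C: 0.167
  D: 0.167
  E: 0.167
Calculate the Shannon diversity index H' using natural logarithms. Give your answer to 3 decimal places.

1.562

Each pᵢ ln pᵢ term (working shown to 5 dp, full precision carried): 0.332×(-1.10262)=-0.36607, 0.167×(-1.78976)=-0.29889, 0.167×(-1.78976)=-0.29889, 0.167×(-1.78976)=-0.29889, 0.167×(-1.78976)=-0.29889.
Sum = -1.56163, so H' = 1.562.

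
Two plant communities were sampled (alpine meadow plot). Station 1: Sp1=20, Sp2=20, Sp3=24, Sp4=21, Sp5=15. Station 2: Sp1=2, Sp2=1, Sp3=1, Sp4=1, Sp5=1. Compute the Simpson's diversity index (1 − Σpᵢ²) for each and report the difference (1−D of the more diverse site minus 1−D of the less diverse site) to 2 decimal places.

Station 1: N=100, proportions 0.2, 0.2, 0.24, 0.21, 0.15, giving 1−D = 0.7958 (working shown to 4 dp, full precision carried).
Station 2: N=6, proportions 0.3333, 0.1667, 0.1667, 0.1667, 0.1667, giving 1−D = 0.7778.
Difference = |0.7958 − 0.7778| = 0.0180, i.e. 0.02 to 2 decimal places.

0.02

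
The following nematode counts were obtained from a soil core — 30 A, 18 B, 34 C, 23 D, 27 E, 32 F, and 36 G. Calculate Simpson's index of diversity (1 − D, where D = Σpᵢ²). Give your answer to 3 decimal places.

0.851

Total N = 30+18+34+23+27+32+36 = 200, so the proportions are 0.15, 0.09, 0.17, 0.115, 0.135, 0.16, 0.18 (working shown to 5 dp, full precision carried).
D = 0.15² + 0.09² + 0.17² + 0.115² + 0.135² + 0.16² + 0.18² = 0.02250 + 0.00810 + 0.02890 + 0.01323 + 0.01823 + 0.02560 + 0.03240 = 0.14895.
So 1 − D = 0.85105, i.e. 0.851 to 3 decimal places.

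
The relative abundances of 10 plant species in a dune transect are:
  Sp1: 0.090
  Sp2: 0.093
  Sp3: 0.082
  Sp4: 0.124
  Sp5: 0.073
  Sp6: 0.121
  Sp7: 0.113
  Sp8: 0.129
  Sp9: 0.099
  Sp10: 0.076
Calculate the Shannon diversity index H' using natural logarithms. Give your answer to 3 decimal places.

Each pᵢ ln pᵢ term (working shown to 5 dp, full precision carried): 0.09×(-2.40795)=-0.21672, 0.093×(-2.37516)=-0.22089, 0.082×(-2.50104)=-0.20508, 0.124×(-2.08747)=-0.25885, 0.073×(-2.61730)=-0.19106, 0.121×(-2.11196)=-0.25555, 0.113×(-2.18037)=-0.24638, 0.129×(-2.04794)=-0.26418, 0.099×(-2.31264)=-0.22895, 0.076×(-2.57702)=-0.19585.
Sum = -2.28352, so H' = 2.284.

2.284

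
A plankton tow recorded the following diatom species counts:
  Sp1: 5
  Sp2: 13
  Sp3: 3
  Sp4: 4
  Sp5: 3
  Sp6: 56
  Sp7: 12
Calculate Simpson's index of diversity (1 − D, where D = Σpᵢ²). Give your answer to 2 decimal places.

0.62

Total N = 5+13+3+4+3+56+12 = 96, so the proportions are 0.0521, 0.1354, 0.0312, 0.0417, 0.0312, 0.5833, 0.125 (working shown to 4 dp, full precision carried).
D = 0.0521² + 0.1354² + 0.0312² + 0.0417² + 0.0312² + 0.5833² + 0.125² = 0.0027 + 0.0183 + 0.0010 + 0.0017 + 0.0010 + 0.3403 + 0.0156 = 0.3806.
So 1 − D = 0.6194, i.e. 0.62 to 2 decimal places.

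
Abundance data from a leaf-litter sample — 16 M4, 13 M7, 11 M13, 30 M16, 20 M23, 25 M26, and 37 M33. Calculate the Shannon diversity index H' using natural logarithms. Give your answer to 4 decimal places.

Total N = 16+13+11+30+20+25+37 = 152, so the proportions are 0.105263, 0.085526, 0.072368, 0.197368, 0.131579, 0.164474, 0.243421 (working shown to 6 dp, full precision carried).
Each pᵢ ln pᵢ term: 0.105263×(-2.251292)=-0.236978, 0.085526×(-2.458931)=-0.210303, 0.072368×(-2.625985)=-0.190038, 0.197368×(-1.622683)=-0.320266, 0.131579×(-2.028148)=-0.266862, 0.164474×(-1.805005)=-0.296876, 0.243421×(-1.412963)=-0.343945.
Sum = -1.865268, so H' = 1.8653.

1.8653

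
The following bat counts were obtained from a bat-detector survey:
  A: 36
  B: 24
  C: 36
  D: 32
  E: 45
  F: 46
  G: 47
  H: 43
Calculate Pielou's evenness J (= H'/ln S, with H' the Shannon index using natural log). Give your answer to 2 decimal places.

Total N = 36+24+36+32+45+46+47+43 = 309, so the proportions are 0.1165, 0.0777, 0.1165, 0.1036, 0.1456, 0.1489, 0.1521, 0.1392 (working shown to 4 dp, full precision carried).
H' = −Σ pᵢ ln pᵢ = −((-0.2505) + (-0.1985) + (-0.2505) + (-0.2348) + (-0.2806) + (-0.2835) + (-0.2864) + (-0.2744)) = 2.0592.
With S = 8 species, ln S = 2.0794, so J = 2.0592/2.0794 = 0.9903, i.e. 0.99 to 2 decimal places.

0.99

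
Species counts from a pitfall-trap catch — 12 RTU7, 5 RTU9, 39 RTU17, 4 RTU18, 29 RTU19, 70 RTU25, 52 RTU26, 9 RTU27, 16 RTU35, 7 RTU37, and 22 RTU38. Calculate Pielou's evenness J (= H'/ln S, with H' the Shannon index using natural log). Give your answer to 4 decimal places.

0.8593

Total N = 12+5+39+4+29+70+52+9+16+7+22 = 265, so the proportions are 0.045283, 0.018868, 0.14717, 0.015094, 0.109434, 0.264151, 0.196226, 0.033962, 0.060377, 0.026415, 0.083019 (working shown to 6 dp, full precision carried).
H' = −Σ pᵢ ln pᵢ = −((-0.140143) + (-0.074911) + (-0.282002) + (-0.063297) + (-0.242115) + (-0.351647) + (-0.319552) + (-0.114878) + (-0.169488) + (-0.095988) + (-0.206608)) = 2.060629.
With S = 11 species, ln S = 2.397895, so J = 2.060629/2.397895 = 0.859349, i.e. 0.8593 to 4 decimal places.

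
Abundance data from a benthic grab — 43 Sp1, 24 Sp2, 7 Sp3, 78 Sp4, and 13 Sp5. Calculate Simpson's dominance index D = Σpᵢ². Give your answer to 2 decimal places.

0.32

Total N = 43+24+7+78+13 = 165, so the proportions are 0.2606, 0.1455, 0.0424, 0.4727, 0.0788 (working shown to 4 dp, full precision carried).
D = 0.2606² + 0.1455² + 0.0424² + 0.4727² + 0.0788² = 0.0679 + 0.0212 + 0.0018 + 0.2235 + 0.0062 = 0.3206.
To 2 decimal places, D = 0.32.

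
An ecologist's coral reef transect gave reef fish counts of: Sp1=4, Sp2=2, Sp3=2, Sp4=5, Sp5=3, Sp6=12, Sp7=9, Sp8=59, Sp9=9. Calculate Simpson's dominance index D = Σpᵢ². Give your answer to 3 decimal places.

0.349

Total N = 4+2+2+5+3+12+9+59+9 = 105, so the proportions are 0.0381, 0.01905, 0.01905, 0.04762, 0.02857, 0.11429, 0.08571, 0.5619, 0.08571 (working shown to 5 dp, full precision carried).
D = 0.0381² + 0.01905² + 0.01905² + 0.04762² + 0.02857² + 0.11429² + 0.08571² + 0.5619² + 0.08571² = 0.00145 + 0.00036 + 0.00036 + 0.00227 + 0.00082 + 0.01306 + 0.00735 + 0.31574 + 0.00735 = 0.34875.
To 3 decimal places, D = 0.349.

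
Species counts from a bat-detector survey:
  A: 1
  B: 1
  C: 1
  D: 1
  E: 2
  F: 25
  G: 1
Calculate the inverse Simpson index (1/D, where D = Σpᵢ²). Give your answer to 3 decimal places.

Total N = 1+1+1+1+2+25+1 = 32, so the proportions are 0.03125, 0.03125, 0.03125, 0.03125, 0.0625, 0.78125, 0.03125 (working shown to 6 dp, full precision carried).
D = 0.03125² + 0.03125² + 0.03125² + 0.03125² + 0.0625² + 0.78125² + 0.03125² = 0.000977 + 0.000977 + 0.000977 + 0.000977 + 0.003906 + 0.610352 + 0.000977 = 0.619141.
So 1/D = 1.61514, i.e. 1.615 to 3 decimal places.

1.615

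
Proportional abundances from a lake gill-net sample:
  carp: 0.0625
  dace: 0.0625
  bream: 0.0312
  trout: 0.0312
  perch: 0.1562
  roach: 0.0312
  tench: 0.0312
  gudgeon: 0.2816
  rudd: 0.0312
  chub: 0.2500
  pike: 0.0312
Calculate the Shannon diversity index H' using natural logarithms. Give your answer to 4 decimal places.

Each pᵢ ln pᵢ term (working shown to 6 dp, full precision carried): 0.0625×(-2.772589)=-0.173287, 0.0625×(-2.772589)=-0.173287, 0.0312×(-3.467337)=-0.108181, 0.0312×(-3.467337)=-0.108181, 0.1562×(-1.856618)=-0.290004, 0.0312×(-3.467337)=-0.108181, 0.0312×(-3.467337)=-0.108181, 0.2816×(-1.267268)=-0.356863, 0.0312×(-3.467337)=-0.108181, 0.25×(-1.386294)=-0.346574, 0.0312×(-3.467337)=-0.108181.
Sum = -1.989099, so H' = 1.9891.

1.9891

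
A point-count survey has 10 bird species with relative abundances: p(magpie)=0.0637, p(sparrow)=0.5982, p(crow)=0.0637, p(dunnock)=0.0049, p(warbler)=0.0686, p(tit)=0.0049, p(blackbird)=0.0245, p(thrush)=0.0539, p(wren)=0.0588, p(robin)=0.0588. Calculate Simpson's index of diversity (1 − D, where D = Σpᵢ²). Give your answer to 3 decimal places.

0.619

D = 0.0637² + 0.5982² + 0.0637² + 0.0049² + 0.0686² + 0.0049² + 0.0245² + 0.0539² + 0.0588² + 0.0588² = 0.00406 + 0.35784 + 0.00406 + 0.00002 + 0.00471 + 0.00002 + 0.00060 + 0.00291 + 0.00346 + 0.00346 = 0.38113 (working shown to 5 dp, full precision carried).
So 1 − D = 0.61887, i.e. 0.619 to 3 decimal places.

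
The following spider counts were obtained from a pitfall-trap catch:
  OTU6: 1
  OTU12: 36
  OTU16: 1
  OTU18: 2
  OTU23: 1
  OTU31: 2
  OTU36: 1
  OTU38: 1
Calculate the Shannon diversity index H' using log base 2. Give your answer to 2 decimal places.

Total N = 1+36+1+2+1+2+1+1 = 45, so the proportions are 0.0222, 0.8, 0.0222, 0.0444, 0.0222, 0.0444, 0.0222, 0.0222 (working shown to 4 dp, full precision carried).
Each pᵢ log₂ pᵢ term: 0.0222×(-5.4919)=-0.1220, 0.8×(-0.3219)=-0.2575, 0.0222×(-5.4919)=-0.1220, 0.0444×(-4.4919)=-0.1996, 0.0222×(-5.4919)=-0.1220, 0.0444×(-4.4919)=-0.1996, 0.0222×(-5.4919)=-0.1220, 0.0222×(-5.4919)=-0.1220.
Sum = -1.2670, so H' = 1.27.

1.27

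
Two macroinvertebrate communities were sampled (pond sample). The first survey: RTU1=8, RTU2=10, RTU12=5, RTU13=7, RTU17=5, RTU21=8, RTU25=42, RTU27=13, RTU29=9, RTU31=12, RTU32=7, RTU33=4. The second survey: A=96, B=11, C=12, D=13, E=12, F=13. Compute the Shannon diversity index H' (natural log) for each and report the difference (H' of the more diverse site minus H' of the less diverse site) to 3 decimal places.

The first survey: N=130, proportions 0.06154, 0.07692, 0.03846, 0.05385, 0.03846, 0.06154, 0.32308, 0.1, 0.06923, 0.09231, 0.05385, 0.03077, giving H' = 2.21292 (working shown to 5 dp, full precision carried).
The second survey: N=157, proportions 0.61146, 0.07006, 0.07643, 0.0828, 0.07643, 0.0828, giving H' = 1.29267.
Difference = |2.21292 − 1.29267| = 0.92025, i.e. 0.920 to 3 decimal places.

0.920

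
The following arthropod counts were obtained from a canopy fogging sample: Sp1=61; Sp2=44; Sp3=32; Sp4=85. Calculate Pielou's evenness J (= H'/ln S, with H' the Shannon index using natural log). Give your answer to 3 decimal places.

0.954

Total N = 61+44+32+85 = 222, so the proportions are 0.27477, 0.1982, 0.14414, 0.38288 (working shown to 5 dp, full precision carried).
H' = −Σ pᵢ ln pᵢ = −((-0.35496) + (-0.32078) + (-0.27920) + (-0.36758)) = 1.32251.
With S = 4 species, ln S = 1.38629, so J = 1.32251/1.38629 = 0.95399, i.e. 0.954 to 3 decimal places.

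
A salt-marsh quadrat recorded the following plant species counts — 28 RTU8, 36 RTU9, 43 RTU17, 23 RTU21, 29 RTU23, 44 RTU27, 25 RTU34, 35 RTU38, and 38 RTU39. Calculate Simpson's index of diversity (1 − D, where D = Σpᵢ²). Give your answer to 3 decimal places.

0.884

Total N = 28+36+43+23+29+44+25+35+38 = 301, so the proportions are 0.09302, 0.1196, 0.14286, 0.07641, 0.09635, 0.14618, 0.08306, 0.11628, 0.12625 (working shown to 5 dp, full precision carried).
D = 0.09302² + 0.1196² + 0.14286² + 0.07641² + 0.09635² + 0.14618² + 0.08306² + 0.11628² + 0.12625² = 0.00865 + 0.01430 + 0.02041 + 0.00584 + 0.00928 + 0.02137 + 0.00690 + 0.01352 + 0.01594 = 0.11621.
So 1 − D = 0.88379, i.e. 0.884 to 3 decimal places.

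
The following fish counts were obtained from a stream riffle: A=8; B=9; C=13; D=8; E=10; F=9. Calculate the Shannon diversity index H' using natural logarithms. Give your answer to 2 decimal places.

1.78

Total N = 8+9+13+8+10+9 = 57, so the proportions are 0.1404, 0.1579, 0.2281, 0.1404, 0.1754, 0.1579 (working shown to 4 dp, full precision carried).
Each pᵢ ln pᵢ term: 0.1404×(-1.9636)=-0.2756, 0.1579×(-1.8458)=-0.2914, 0.2281×(-1.4781)=-0.3371, 0.1404×(-1.9636)=-0.2756, 0.1754×(-1.7405)=-0.3053, 0.1579×(-1.8458)=-0.2914.
Sum = -1.7765, so H' = 1.78.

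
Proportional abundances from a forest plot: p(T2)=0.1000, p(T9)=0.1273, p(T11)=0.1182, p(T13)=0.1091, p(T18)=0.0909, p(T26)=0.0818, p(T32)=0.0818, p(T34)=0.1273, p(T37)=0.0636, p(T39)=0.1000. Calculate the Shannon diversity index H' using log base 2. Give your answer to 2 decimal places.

3.29

Each pᵢ log₂ pᵢ term (working shown to 4 dp, full precision carried): 0.1×(-3.3219)=-0.3322, 0.1273×(-2.9737)=-0.3786, 0.1182×(-3.0807)=-0.3641, 0.1091×(-3.1963)=-0.3487, 0.0909×(-3.4596)=-0.3145, 0.0818×(-3.6118)=-0.2954, 0.0818×(-3.6118)=-0.2954, 0.1273×(-2.9737)=-0.3786, 0.0636×(-3.9748)=-0.2528, 0.1×(-3.3219)=-0.3322.
Sum = -3.2925, so H' = 3.29.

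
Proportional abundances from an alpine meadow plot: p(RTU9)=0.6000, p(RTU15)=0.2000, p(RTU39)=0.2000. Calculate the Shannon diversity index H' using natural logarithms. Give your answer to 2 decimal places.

Each pᵢ ln pᵢ term (working shown to 4 dp, full precision carried): 0.6×(-0.5108)=-0.3065, 0.2×(-1.6094)=-0.3219, 0.2×(-1.6094)=-0.3219.
Sum = -0.9503, so H' = 0.95.

0.95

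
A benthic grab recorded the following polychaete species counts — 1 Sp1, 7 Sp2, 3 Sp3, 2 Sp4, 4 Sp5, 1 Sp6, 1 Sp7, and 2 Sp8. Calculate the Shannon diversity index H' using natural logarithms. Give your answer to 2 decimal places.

Total N = 1+7+3+2+4+1+1+2 = 21, so the proportions are 0.0476, 0.3333, 0.1429, 0.0952, 0.1905, 0.0476, 0.0476, 0.0952 (working shown to 4 dp, full precision carried).
Each pᵢ ln pᵢ term: 0.0476×(-3.0445)=-0.1450, 0.3333×(-1.0986)=-0.3662, 0.1429×(-1.9459)=-0.2780, 0.0952×(-2.3514)=-0.2239, 0.1905×(-1.6582)=-0.3159, 0.0476×(-3.0445)=-0.1450, 0.0476×(-3.0445)=-0.1450, 0.0952×(-2.3514)=-0.2239.
Sum = -1.8429, so H' = 1.84.

1.84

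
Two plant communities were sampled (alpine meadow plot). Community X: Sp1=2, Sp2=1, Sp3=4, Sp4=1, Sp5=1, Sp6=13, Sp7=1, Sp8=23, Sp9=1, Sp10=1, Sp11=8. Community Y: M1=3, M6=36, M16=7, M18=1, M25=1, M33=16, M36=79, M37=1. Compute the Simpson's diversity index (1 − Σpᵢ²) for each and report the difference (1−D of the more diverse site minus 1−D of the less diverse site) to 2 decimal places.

Community X: N=56, proportions 0.0357, 0.0179, 0.0714, 0.0179, 0.0179, 0.2321, 0.0179, 0.4107, 0.0179, 0.0179, 0.1429, giving 1−D = 0.7487 (working shown to 4 dp, full precision carried).
Community Y: N=144, proportions 0.0208, 0.25, 0.0486, 0.0069, 0.0069, 0.1111, 0.5486, 0.0069, giving 1−D = 0.6212.
Difference = |0.7487 − 0.6212| = 0.1275, i.e. 0.13 to 2 decimal places.

0.13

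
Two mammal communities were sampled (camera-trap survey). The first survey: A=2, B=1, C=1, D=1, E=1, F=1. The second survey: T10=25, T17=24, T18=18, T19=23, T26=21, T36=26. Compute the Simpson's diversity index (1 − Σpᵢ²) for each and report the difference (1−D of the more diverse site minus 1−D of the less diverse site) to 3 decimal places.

The first survey: N=7, proportions 0.28571, 0.14286, 0.14286, 0.14286, 0.14286, 0.14286, giving 1−D = 0.81633 (working shown to 5 dp, full precision carried).
The second survey: N=137, proportions 0.18248, 0.17518, 0.13139, 0.16788, 0.15328, 0.18978, giving 1−D = 0.83105.
Difference = |0.81633 − 0.83105| = 0.01472, i.e. 0.015 to 3 decimal places.

0.015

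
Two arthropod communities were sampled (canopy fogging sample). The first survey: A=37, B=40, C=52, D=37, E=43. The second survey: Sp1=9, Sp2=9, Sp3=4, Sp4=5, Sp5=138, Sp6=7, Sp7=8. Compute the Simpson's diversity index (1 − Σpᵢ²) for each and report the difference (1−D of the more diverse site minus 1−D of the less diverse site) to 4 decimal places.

0.3940

The first survey: N=209, proportions 0.177033, 0.191388, 0.248804, 0.177033, 0.205742, giving 1−D = 0.796456 (working shown to 6 dp, full precision carried).
The second survey: N=180, proportions 0.05, 0.05, 0.022222, 0.027778, 0.766667, 0.038889, 0.044444, giving 1−D = 0.402469.
Difference = |0.796456 − 0.402469| = 0.393987, i.e. 0.3940 to 4 decimal places.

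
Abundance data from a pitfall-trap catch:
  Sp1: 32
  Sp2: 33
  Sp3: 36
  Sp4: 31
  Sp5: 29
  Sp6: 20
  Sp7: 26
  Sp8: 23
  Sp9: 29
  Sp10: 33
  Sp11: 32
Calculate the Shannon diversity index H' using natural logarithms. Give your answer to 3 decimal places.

Total N = 32+33+36+31+29+20+26+23+29+33+32 = 324, so the proportions are 0.09877, 0.10185, 0.11111, 0.09568, 0.08951, 0.06173, 0.08025, 0.07099, 0.08951, 0.10185, 0.09877 (working shown to 5 dp, full precision carried).
Each pᵢ ln pᵢ term: 0.09877×(-2.31501)=-0.22864, 0.10185×(-2.28424)=-0.23265, 0.11111×(-2.19722)=-0.24414, 0.09568×(-2.34676)=-0.22454, 0.08951×(-2.41345)=-0.21602, 0.06173×(-2.78501)=-0.17191, 0.08025×(-2.52265)=-0.20243, 0.07099×(-2.64525)=-0.18778, 0.08951×(-2.41345)=-0.21602, 0.10185×(-2.28424)=-0.23265, 0.09877×(-2.31501)=-0.22864.
Sum = -2.38543, so H' = 2.385.

2.385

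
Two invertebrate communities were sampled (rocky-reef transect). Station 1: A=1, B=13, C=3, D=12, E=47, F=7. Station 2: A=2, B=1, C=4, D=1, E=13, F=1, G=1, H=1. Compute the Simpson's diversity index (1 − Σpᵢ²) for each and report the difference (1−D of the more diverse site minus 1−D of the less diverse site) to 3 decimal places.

0.038

Station 1: N=83, proportions 0.01205, 0.15663, 0.03614, 0.14458, 0.56627, 0.08434, giving 1−D = 0.62534 (working shown to 5 dp, full precision carried).
Station 2: N=24, proportions 0.08333, 0.04167, 0.16667, 0.04167, 0.54167, 0.04167, 0.04167, 0.04167, giving 1−D = 0.66319.
Difference = |0.62534 − 0.66319| = 0.03785, i.e. 0.038 to 3 decimal places.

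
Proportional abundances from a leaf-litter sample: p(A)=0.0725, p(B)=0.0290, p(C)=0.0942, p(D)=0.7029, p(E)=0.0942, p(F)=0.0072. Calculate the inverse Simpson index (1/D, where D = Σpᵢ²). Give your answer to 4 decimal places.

D = 0.0725² + 0.029² + 0.0942² + 0.7029² + 0.0942² + 0.0072² = 0.0052562 + 0.0008410 + 0.0088736 + 0.4940684 + 0.0088736 + 0.0000518 = 0.5179648 (working shown to 7 dp, full precision carried).
So 1/D = 1.930633, i.e. 1.9306 to 4 decimal places.

1.9306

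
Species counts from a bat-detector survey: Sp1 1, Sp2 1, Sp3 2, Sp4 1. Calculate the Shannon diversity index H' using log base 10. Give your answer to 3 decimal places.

0.579

Total N = 1+1+2+1 = 5, so the proportions are 0.2, 0.2, 0.4, 0.2 (working shown to 5 dp, full precision carried).
Each pᵢ log₁₀ pᵢ term: 0.2×(-0.69897)=-0.13979, 0.2×(-0.69897)=-0.13979, 0.4×(-0.39794)=-0.15918, 0.2×(-0.69897)=-0.13979.
Sum = -0.57856, so H' = 0.579.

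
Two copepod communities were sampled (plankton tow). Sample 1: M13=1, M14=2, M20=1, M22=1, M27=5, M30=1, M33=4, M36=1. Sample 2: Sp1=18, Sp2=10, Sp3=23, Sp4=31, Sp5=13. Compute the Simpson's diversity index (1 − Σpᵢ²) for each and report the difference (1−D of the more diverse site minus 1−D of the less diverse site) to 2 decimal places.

Sample 1: N=16, proportions 0.0625, 0.125, 0.0625, 0.0625, 0.3125, 0.0625, 0.25, 0.0625, giving 1−D = 0.8047 (working shown to 4 dp, full precision carried).
Sample 2: N=95, proportions 0.1895, 0.1053, 0.2421, 0.3263, 0.1368, giving 1−D = 0.7692.
Difference = |0.8047 − 0.7692| = 0.0355, i.e. 0.04 to 2 decimal places.

0.04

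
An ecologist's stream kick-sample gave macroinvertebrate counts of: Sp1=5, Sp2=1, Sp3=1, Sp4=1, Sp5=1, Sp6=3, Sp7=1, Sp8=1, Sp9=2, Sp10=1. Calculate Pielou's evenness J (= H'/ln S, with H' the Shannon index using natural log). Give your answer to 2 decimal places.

Total N = 5+1+1+1+1+3+1+1+2+1 = 17, so the proportions are 0.2941, 0.0588, 0.0588, 0.0588, 0.0588, 0.1765, 0.0588, 0.0588, 0.1176, 0.0588 (working shown to 4 dp, full precision carried).
H' = −Σ pᵢ ln pᵢ = −((-0.3599) + (-0.1667) + (-0.1667) + (-0.1667) + (-0.1667) + (-0.3061) + (-0.1667) + (-0.1667) + (-0.2518) + (-0.1667)) = 2.0844.
With S = 10 species, ln S = 2.3026, so J = 2.0844/2.3026 = 0.9053, i.e. 0.91 to 2 decimal places.

0.91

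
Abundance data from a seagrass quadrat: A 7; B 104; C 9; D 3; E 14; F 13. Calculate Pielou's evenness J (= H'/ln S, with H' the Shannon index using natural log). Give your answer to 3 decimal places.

Total N = 7+104+9+3+14+13 = 150, so the proportions are 0.04667, 0.69333, 0.06, 0.02, 0.09333, 0.08667 (working shown to 5 dp, full precision carried).
H' = −Σ pᵢ ln pᵢ = −((-0.14302) + (-0.25393) + (-0.16880) + (-0.07824) + (-0.22135) + (-0.21196)) = 1.07730.
With S = 6 species, ln S = 1.79176, so J = 1.07730/1.79176 = 0.60125, i.e. 0.601 to 3 decimal places.

0.601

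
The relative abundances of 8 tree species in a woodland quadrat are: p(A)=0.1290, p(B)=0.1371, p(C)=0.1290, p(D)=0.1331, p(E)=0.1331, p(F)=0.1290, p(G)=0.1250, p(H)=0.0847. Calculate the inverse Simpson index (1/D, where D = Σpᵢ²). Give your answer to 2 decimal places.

7.88

D = 0.129² + 0.1371² + 0.129² + 0.1331² + 0.1331² + 0.129² + 0.125² + 0.0847² = 0.016641 + 0.018796 + 0.016641 + 0.017716 + 0.017716 + 0.016641 + 0.015625 + 0.007174 = 0.126950 (working shown to 6 dp, full precision carried).
So 1/D = 7.8771, i.e. 7.88 to 2 decimal places.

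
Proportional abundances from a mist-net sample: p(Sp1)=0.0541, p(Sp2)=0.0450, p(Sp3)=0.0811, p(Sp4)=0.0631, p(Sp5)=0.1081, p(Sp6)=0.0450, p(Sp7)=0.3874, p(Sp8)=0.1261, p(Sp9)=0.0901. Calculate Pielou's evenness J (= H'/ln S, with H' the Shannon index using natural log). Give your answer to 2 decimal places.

H' = −Σ pᵢ ln pᵢ = −((-0.1578) + (-0.1395) + (-0.2037) + (-0.1743) + (-0.2405) + (-0.1395) + (-0.3674) + (-0.2611) + (-0.2169)) = 1.9008 (working shown to 4 dp, full precision carried).
With S = 9 species, ln S = 2.1972, so J = 1.9008/2.1972 = 0.8651, i.e. 0.87 to 2 decimal places.

0.87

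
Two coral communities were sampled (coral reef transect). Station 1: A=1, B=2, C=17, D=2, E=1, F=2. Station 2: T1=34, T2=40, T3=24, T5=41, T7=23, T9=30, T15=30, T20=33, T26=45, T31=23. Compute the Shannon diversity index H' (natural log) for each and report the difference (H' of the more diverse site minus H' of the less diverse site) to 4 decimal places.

1.1503

Station 1: N=25, proportions 0.04, 0.08, 0.68, 0.08, 0.04, 0.08, giving H' = 1.125935 (working shown to 6 dp, full precision carried).
Station 2: N=323, proportions 0.105263, 0.123839, 0.074303, 0.126935, 0.071207, 0.092879, 0.092879, 0.102167, 0.139319, 0.071207, giving H' = 2.276196.
Difference = |1.125935 − 2.276196| = 1.150261, i.e. 1.1503 to 4 decimal places.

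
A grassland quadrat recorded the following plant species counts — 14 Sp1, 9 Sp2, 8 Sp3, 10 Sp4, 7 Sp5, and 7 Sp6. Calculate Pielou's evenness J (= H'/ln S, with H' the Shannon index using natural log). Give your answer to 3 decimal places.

Total N = 14+9+8+10+7+7 = 55, so the proportions are 0.25455, 0.16364, 0.14545, 0.18182, 0.12727, 0.12727 (working shown to 5 dp, full precision carried).
H' = −Σ pᵢ ln pᵢ = −((-0.34829) + (-0.29620) + (-0.28042) + (-0.30995) + (-0.26236) + (-0.26236)) = 1.75959.
With S = 6 species, ln S = 1.79176, so J = 1.75959/1.79176 = 0.98205, i.e. 0.982 to 3 decimal places.

0.982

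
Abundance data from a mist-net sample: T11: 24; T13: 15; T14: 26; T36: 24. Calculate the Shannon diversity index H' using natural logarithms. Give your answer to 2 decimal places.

Total N = 24+15+26+24 = 89, so the proportions are 0.2697, 0.1685, 0.2921, 0.2697 (working shown to 4 dp, full precision carried).
Each pᵢ ln pᵢ term: 0.2697×(-1.3106)=-0.3534, 0.1685×(-1.7806)=-0.3001, 0.2921×(-1.2305)=-0.3595, 0.2697×(-1.3106)=-0.3534.
Sum = -1.3664, so H' = 1.37.

1.37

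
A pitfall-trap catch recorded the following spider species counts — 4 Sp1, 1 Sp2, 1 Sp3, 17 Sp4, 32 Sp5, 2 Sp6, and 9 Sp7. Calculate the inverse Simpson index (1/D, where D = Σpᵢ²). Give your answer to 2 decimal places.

Total N = 4+1+1+17+32+2+9 = 66, so the proportions are 0.06061, 0.01515, 0.01515, 0.25758, 0.48485, 0.0303, 0.13636 (working shown to 5 dp, full precision carried).
D = 0.06061² + 0.01515² + 0.01515² + 0.25758² + 0.48485² + 0.0303² + 0.13636² = 0.00367 + 0.00023 + 0.00023 + 0.06635 + 0.23508 + 0.00092 + 0.01860 = 0.32507.
So 1/D = 3.0763, i.e. 3.08 to 2 decimal places.

3.08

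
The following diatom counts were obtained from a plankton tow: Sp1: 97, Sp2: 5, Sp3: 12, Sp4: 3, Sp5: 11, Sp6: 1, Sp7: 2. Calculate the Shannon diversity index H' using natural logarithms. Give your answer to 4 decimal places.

Total N = 97+5+12+3+11+1+2 = 131, so the proportions are 0.740458, 0.038168, 0.091603, 0.022901, 0.083969, 0.007634, 0.015267 (working shown to 6 dp, full precision carried).
Each pᵢ ln pᵢ term: 0.740458×(-0.300486)=-0.222498, 0.038168×(-3.265759)=-0.124647, 0.091603×(-2.390291)=-0.218958, 0.022901×(-3.776585)=-0.086487, 0.083969×(-2.477302)=-0.208018, 0.007634×(-4.875197)=-0.037215, 0.015267×(-4.182050)=-0.063848.
Sum = -0.961671, so H' = 0.9617.

0.9617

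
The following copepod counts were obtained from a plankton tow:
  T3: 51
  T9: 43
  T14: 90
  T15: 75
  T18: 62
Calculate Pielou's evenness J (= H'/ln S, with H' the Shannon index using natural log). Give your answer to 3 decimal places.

0.979

Total N = 51+43+90+75+62 = 321, so the proportions are 0.15888, 0.13396, 0.28037, 0.23364, 0.19315 (working shown to 5 dp, full precision carried).
H' = −Σ pᵢ ln pᵢ = −((-0.29228) + (-0.26928) + (-0.35653) + (-0.33971) + (-0.31759)) = 1.57539.
With S = 5 species, ln S = 1.60944, so J = 1.57539/1.60944 = 0.97885, i.e. 0.979 to 3 decimal places.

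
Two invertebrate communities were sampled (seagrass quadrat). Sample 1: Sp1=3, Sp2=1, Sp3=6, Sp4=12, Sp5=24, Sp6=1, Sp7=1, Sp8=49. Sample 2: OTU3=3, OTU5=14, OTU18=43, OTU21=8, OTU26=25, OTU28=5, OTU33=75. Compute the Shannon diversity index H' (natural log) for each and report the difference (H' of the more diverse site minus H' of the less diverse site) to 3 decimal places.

Sample 1: N=97, proportions 0.03093, 0.01031, 0.06186, 0.12371, 0.24742, 0.01031, 0.01031, 0.50515, giving H' = 1.37020 (working shown to 5 dp, full precision carried).
Sample 2: N=173, proportions 0.01734, 0.08092, 0.24855, 0.04624, 0.14451, 0.0289, 0.43353, giving H' = 1.50624.
Difference = |1.37020 − 1.50624| = 0.13604, i.e. 0.136 to 3 decimal places.

0.136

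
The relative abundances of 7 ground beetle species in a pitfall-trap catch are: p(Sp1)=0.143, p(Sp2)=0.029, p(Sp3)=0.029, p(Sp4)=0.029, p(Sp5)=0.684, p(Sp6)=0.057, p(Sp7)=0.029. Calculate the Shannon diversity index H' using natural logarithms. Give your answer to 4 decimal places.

Each pᵢ ln pᵢ term (working shown to 6 dp, full precision carried): 0.143×(-1.944911)=-0.278122, 0.029×(-3.540459)=-0.102673, 0.029×(-3.540459)=-0.102673, 0.029×(-3.540459)=-0.102673, 0.684×(-0.379797)=-0.259781, 0.057×(-2.864704)=-0.163288, 0.029×(-3.540459)=-0.102673.
Sum = -1.111885, so H' = 1.1119.

1.1119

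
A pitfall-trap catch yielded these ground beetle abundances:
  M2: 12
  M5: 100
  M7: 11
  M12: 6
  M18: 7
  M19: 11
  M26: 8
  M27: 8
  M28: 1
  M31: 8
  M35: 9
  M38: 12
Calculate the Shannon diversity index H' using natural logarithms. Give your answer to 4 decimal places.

Total N = 12+100+11+6+7+11+8+8+1+8+9+12 = 193, so the proportions are 0.062176, 0.518135, 0.056995, 0.031088, 0.036269, 0.056995, 0.041451, 0.041451, 0.005181, 0.041451, 0.046632, 0.062176 (working shown to 6 dp, full precision carried).
Each pᵢ ln pᵢ term: 0.062176×(-2.777784)=-0.172712, 0.518135×(-0.657520)=-0.340684, 0.056995×(-2.864795)=-0.163278, 0.031088×(-3.470931)=-0.107905, 0.036269×(-3.316780)=-0.120298, 0.056995×(-2.864795)=-0.163278, 0.041451×(-3.183249)=-0.131948, 0.041451×(-3.183249)=-0.131948, 0.005181×(-5.262690)=-0.027268, 0.041451×(-3.183249)=-0.131948, 0.046632×(-3.065466)=-0.142949, 0.062176×(-2.777784)=-0.172712.
Sum = -1.806928, so H' = 1.8069.

1.8069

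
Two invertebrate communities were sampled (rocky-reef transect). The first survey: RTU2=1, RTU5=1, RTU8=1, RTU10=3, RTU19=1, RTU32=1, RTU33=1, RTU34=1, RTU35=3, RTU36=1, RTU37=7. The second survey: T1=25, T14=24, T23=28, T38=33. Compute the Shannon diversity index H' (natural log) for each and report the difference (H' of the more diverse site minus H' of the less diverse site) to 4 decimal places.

0.7036

The first survey: N=21, proportions 0.047619, 0.047619, 0.047619, 0.142857, 0.047619, 0.047619, 0.047619, 0.047619, 0.142857, 0.047619, 0.333333, giving H' = 2.081996 (working shown to 6 dp, full precision carried).
The second survey: N=110, proportions 0.227273, 0.218182, 0.254545, 0.3, giving H' = 1.378374.
Difference = |2.081996 − 1.378374| = 0.703622, i.e. 0.7036 to 4 decimal places.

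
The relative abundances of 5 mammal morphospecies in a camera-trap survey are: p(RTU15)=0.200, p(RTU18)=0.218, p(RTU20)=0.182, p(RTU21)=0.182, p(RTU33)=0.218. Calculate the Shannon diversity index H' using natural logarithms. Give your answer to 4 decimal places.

1.6062

Each pᵢ ln pᵢ term (working shown to 6 dp, full precision carried): 0.2×(-1.609438)=-0.321888, 0.218×(-1.523260)=-0.332071, 0.182×(-1.703749)=-0.310082, 0.182×(-1.703749)=-0.310082, 0.218×(-1.523260)=-0.332071.
Sum = -1.606194, so H' = 1.6062.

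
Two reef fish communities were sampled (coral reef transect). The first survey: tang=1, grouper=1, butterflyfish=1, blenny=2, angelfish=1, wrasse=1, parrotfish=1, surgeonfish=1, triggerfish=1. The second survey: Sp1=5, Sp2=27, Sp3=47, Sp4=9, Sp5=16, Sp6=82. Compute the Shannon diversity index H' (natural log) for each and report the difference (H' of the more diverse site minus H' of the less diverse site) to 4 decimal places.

The first survey: N=10, proportions 0.1, 0.1, 0.1, 0.2, 0.1, 0.1, 0.1, 0.1, 0.1, giving H' = 2.163956 (working shown to 6 dp, full precision carried).
The second survey: N=186, proportions 0.026882, 0.145161, 0.252688, 0.048387, 0.086022, 0.44086, giving H' = 1.443601.
Difference = |2.163956 − 1.443601| = 0.720355, i.e. 0.7204 to 4 decimal places.

0.7204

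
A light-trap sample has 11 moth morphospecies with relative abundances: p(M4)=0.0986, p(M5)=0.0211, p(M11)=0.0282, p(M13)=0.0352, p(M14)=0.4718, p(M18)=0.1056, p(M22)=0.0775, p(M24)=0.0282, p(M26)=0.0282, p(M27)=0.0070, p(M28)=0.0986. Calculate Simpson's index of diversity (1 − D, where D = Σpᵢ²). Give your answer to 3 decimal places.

0.737

D = 0.0986² + 0.0211² + 0.0282² + 0.0352² + 0.4718² + 0.1056² + 0.0775² + 0.0282² + 0.0282² + 0.007² + 0.0986² = 0.00972 + 0.00045 + 0.00080 + 0.00124 + 0.22260 + 0.01115 + 0.00601 + 0.00080 + 0.00080 + 0.00005 + 0.00972 = 0.26332 (working shown to 5 dp, full precision carried).
So 1 − D = 0.73668, i.e. 0.737 to 3 decimal places.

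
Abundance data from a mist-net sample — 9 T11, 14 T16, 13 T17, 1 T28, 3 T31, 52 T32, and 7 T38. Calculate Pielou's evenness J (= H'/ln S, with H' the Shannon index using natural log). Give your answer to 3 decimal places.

0.740

Total N = 9+14+13+1+3+52+7 = 99, so the proportions are 0.09091, 0.14141, 0.13131, 0.0101, 0.0303, 0.52525, 0.07071 (working shown to 5 dp, full precision carried).
H' = −Σ pᵢ ln pᵢ = −((-0.21799) + (-0.27661) + (-0.26659) + (-0.04642) + (-0.10595) + (-0.33820) + (-0.18732)) = 1.43908.
With S = 7 species, ln S = 1.94591, so J = 1.43908/1.94591 = 0.73954, i.e. 0.740 to 3 decimal places.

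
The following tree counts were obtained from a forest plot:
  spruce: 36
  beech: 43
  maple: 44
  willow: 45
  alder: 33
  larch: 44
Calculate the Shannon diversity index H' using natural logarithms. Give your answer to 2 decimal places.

1.79

Total N = 36+43+44+45+33+44 = 245, so the proportions are 0.1469, 0.1755, 0.1796, 0.1837, 0.1347, 0.1796 (working shown to 4 dp, full precision carried).
Each pᵢ ln pᵢ term: 0.1469×(-1.9177)=-0.2818, 0.1755×(-1.7401)=-0.3054, 0.1796×(-1.7171)=-0.3084, 0.1837×(-1.6946)=-0.3113, 0.1347×(-2.0048)=-0.2700, 0.1796×(-1.7171)=-0.3084.
Sum = -1.7852, so H' = 1.79.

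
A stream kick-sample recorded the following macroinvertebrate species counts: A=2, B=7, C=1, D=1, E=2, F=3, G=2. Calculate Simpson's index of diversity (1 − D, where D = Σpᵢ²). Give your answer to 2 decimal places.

Total N = 2+7+1+1+2+3+2 = 18, so the proportions are 0.1111, 0.3889, 0.0556, 0.0556, 0.1111, 0.1667, 0.1111 (working shown to 4 dp, full precision carried).
D = 0.1111² + 0.3889² + 0.0556² + 0.0556² + 0.1111² + 0.1667² + 0.1111² = 0.0123 + 0.1512 + 0.0031 + 0.0031 + 0.0123 + 0.0278 + 0.0123 = 0.2222.
So 1 − D = 0.7778, i.e. 0.78 to 2 decimal places.

0.78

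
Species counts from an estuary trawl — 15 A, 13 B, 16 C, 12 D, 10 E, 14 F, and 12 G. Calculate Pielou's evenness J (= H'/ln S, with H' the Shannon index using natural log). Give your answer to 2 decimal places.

0.99

Total N = 15+13+16+12+10+14+12 = 92, so the proportions are 0.163, 0.1413, 0.1739, 0.1304, 0.1087, 0.1522, 0.1304 (working shown to 4 dp, full precision carried).
H' = −Σ pᵢ ln pᵢ = −((-0.2957) + (-0.2765) + (-0.3042) + (-0.2657) + (-0.2412) + (-0.2865) + (-0.2657)) = 1.9355.
With S = 7 species, ln S = 1.9459, so J = 1.9355/1.9459 = 0.9947, i.e. 0.99 to 2 decimal places.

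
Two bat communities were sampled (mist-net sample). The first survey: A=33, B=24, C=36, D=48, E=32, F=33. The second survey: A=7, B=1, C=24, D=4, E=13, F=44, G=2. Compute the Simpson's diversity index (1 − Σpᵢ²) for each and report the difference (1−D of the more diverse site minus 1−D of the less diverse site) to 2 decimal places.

The first survey: N=206, proportions 0.16019, 0.1165, 0.17476, 0.23301, 0.15534, 0.16019, giving 1−D = 0.82614 (working shown to 5 dp, full precision carried).
The second survey: N=95, proportions 0.07368, 0.01053, 0.25263, 0.04211, 0.13684, 0.46316, 0.02105, giving 1−D = 0.69518.
Difference = |0.82614 − 0.69518| = 0.13096, i.e. 0.13 to 2 decimal places.

0.13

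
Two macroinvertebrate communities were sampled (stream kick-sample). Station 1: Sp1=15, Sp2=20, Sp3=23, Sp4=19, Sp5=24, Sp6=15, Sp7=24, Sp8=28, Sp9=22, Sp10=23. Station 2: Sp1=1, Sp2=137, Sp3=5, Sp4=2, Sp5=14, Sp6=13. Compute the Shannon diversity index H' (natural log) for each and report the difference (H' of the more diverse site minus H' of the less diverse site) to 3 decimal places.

Station 1: N=213, proportions 0.07042, 0.0939, 0.10798, 0.0892, 0.11268, 0.07042, 0.11268, 0.13146, 0.10329, 0.10798, giving H' = 2.28531 (working shown to 5 dp, full precision carried).
Station 2: N=172, proportions 0.00581, 0.79651, 0.02907, 0.01163, 0.0814, 0.07558, giving H' = 0.76516.
Difference = |2.28531 − 0.76516| = 1.52015, i.e. 1.520 to 3 decimal places.

1.520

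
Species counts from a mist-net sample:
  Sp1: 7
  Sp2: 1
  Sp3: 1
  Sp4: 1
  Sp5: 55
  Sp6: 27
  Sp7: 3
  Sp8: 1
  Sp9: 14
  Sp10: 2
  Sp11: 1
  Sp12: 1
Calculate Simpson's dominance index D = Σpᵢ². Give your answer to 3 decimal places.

Total N = 7+1+1+1+55+27+3+1+14+2+1+1 = 114, so the proportions are 0.0614, 0.00877, 0.00877, 0.00877, 0.48246, 0.23684, 0.02632, 0.00877, 0.12281, 0.01754, 0.00877, 0.00877 (working shown to 5 dp, full precision carried).
D = 0.0614² + 0.00877² + 0.00877² + 0.00877² + 0.48246² + 0.23684² + 0.02632² + 0.00877² + 0.12281² + 0.01754² + 0.00877² + 0.00877² = 0.00377 + 0.00008 + 0.00008 + 0.00008 + 0.23276 + 0.05609 + 0.00069 + 0.00008 + 0.01508 + 0.00031 + 0.00008 + 0.00008 = 0.30917.
To 3 decimal places, D = 0.309.

0.309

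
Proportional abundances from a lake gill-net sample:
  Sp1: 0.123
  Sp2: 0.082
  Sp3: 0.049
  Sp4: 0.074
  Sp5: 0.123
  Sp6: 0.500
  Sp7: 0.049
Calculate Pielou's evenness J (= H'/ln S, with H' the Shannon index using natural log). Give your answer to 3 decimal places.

H' = −Σ pᵢ ln pᵢ = −((-0.25776) + (-0.20508) + (-0.14778) + (-0.19267) + (-0.25776) + (-0.34657) + (-0.14778)) = 1.55540 (working shown to 5 dp, full precision carried).
With S = 7 species, ln S = 1.94591, so J = 1.55540/1.94591 = 0.79932, i.e. 0.799 to 3 decimal places.

0.799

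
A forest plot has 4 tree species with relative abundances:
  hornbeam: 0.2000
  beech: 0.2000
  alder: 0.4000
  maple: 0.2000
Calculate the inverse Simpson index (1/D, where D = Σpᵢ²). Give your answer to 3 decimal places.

D = 0.2² + 0.2² + 0.4² + 0.2² = 0.0400000 + 0.0400000 + 0.1600000 + 0.0400000 = 0.2800000 (working shown to 7 dp, full precision carried).
So 1/D = 3.57143, i.e. 3.571 to 3 decimal places.

3.571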